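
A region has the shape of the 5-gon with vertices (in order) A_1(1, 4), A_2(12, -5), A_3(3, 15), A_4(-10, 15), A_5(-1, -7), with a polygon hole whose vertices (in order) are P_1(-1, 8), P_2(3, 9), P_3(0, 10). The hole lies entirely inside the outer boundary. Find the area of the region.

209

Outer boundary:
Apply Gauss's area formula: 2A = Σ (x_i·y_{i+1} − x_{i+1}·y_i), indices taken mod 5.
Σ = (-53) + (195) + (195) + (85) + (3) = 425
Area = |Σ|/2 = 212.5.
Hole:
Apply Gauss's area formula: 2A = Σ (x_i·y_{i+1} − x_{i+1}·y_i), indices taken mod 3.
Σ = (-33) + (30) + (10) = 7
Area = |Σ|/2 = 3.5.
Net area = 212.5 − 3.5 = 209.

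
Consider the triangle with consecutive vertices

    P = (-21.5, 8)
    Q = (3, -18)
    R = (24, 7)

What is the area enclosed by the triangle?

579.25

Apply the surveyor's formula: 2A = Σ (x_i·y_{i+1} − x_{i+1}·y_i), indices taken mod 3.
Cross-terms: 363, 453, 342.5  ⇒  Σ = 1158.5
Area = |Σ|/2 = 579.25.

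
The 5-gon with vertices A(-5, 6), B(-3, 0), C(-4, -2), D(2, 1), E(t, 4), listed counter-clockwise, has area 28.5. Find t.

1

The doubled signed area Σ (x_i y_{i+1} − x_{i+1} y_i) is linear in t.
With t=0 it equals 52; the coefficient of t is 5 (from the two edges through E).
So 5·t + 52 = 2·28.5 = 57 ⇒ t = 1.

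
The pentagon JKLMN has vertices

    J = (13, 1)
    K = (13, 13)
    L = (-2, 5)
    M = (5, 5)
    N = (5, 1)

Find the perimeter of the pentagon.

48

|JK| = √((0)² + (12)²) = √144 = 12
|KL| = √((-15)² + (-8)²) = √289 = 17
|LM| = √((7)² + (0)²) = √49 = 7
|MN| = √((0)² + (-4)²) = √16 = 4
|NJ| = √((8)² + (0)²) = √64 = 8
Perimeter = 12 + 17 + 7 + 4 + 8 = 48.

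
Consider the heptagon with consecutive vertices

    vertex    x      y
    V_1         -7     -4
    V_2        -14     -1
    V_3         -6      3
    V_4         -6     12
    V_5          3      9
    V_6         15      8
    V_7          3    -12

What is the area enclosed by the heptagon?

326

V_1→V_2: (-7)(-1) − (-14)(-4) = -49
V_2→V_3: (-14)(3) − (-6)(-1) = -48
V_3→V_4: (-6)(12) − (-6)(3) = -54
V_4→V_5: (-6)(9) − (3)(12) = -90
V_5→V_6: (3)(8) − (15)(9) = -111
V_6→V_7: (15)(-12) − (3)(8) = -204
V_7→V_1: (3)(-4) − (-7)(-12) = -96
Σ = -652
Area = |Σ|/2 = 326.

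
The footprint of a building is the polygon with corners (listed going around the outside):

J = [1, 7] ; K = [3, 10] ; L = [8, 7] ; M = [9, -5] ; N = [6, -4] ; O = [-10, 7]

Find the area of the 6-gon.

127

Apply the shoelace (surveyor's) formula: 2A = Σ (x_i·y_{i+1} − x_{i+1}·y_i), indices taken mod 6.
Σ = (-11) + (-59) + (-103) + (-6) + (2) + (-77) = -254
Area = |Σ|/2 = 127.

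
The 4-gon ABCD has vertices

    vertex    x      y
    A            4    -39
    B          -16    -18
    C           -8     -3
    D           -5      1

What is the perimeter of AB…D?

|AB| = √((-20)² + (21)²) = √841 = 29
|BC| = √((8)² + (15)²) = √289 = 17
|CD| = √((3)² + (4)²) = √25 = 5
|DA| = √((9)² + (-40)²) = √1681 = 41
Perimeter = 29 + 17 + 5 + 41 = 92.

92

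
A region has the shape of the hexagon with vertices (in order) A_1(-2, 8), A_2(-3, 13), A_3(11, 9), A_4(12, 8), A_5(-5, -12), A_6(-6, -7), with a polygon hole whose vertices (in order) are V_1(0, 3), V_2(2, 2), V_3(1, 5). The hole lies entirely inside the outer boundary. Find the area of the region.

Outer boundary:
Apply the shoelace formula: 2A = Σ (x_i·y_{i+1} − x_{i+1}·y_i), indices taken mod 6.
Σ = (-2) + (-170) + (-20) + (-104) + (-37) + (-62) = -395
Area = |Σ|/2 = 197.5.
Hole:
Apply the surveyor's formula: 2A = Σ (x_i·y_{i+1} − x_{i+1}·y_i), indices taken mod 3.
Σ = (-6) + (8) + (3) = 5
Area = |Σ|/2 = 2.5.
Net area = 197.5 − 2.5 = 195.

195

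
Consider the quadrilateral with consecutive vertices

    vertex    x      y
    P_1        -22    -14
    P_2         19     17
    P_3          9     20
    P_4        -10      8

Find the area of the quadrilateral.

Apply the shoelace formula: 2A = Σ (x_i·y_{i+1} − x_{i+1}·y_i), indices taken mod 4.
Σ = (-108) + (227) + (272) + (316) = 707
Area = |Σ|/2 = 353.5.

353.5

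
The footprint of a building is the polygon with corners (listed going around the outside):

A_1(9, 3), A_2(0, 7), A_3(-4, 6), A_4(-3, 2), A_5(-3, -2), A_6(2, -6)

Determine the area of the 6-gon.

97.5

Apply the shoelace (surveyor's) formula: 2A = Σ (x_i·y_{i+1} − x_{i+1}·y_i), indices taken mod 6.
A_1→A_2: (9)(7) − (0)(3) = 63
A_2→A_3: (0)(6) − (-4)(7) = 28
A_3→A_4: (-4)(2) − (-3)(6) = 10
A_4→A_5: (-3)(-2) − (-3)(2) = 12
A_5→A_6: (-3)(-6) − (2)(-2) = 22
A_6→A_1: (2)(3) − (9)(-6) = 60
Σ = 195
Area = |Σ|/2 = 97.5.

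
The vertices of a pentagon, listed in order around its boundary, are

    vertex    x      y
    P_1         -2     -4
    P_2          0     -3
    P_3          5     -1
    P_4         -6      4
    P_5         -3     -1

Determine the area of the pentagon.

31.5

Apply the shoelace formula: 2A = Σ (x_i·y_{i+1} − x_{i+1}·y_i), indices taken mod 5.
Cross-terms: 6, 15, 14, 18, 10  ⇒  Σ = 63
Area = |Σ|/2 = 31.5.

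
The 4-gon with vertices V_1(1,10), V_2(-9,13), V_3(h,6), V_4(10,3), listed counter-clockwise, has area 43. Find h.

Write out the shoelace sum; only the two edges meeting at V_3 involve h:
2·Area = [((-9)·6 − h·13) + (h·3 − 10·6)] + 200
       = -10·h + 86 = 86
⇒ h = 0.

0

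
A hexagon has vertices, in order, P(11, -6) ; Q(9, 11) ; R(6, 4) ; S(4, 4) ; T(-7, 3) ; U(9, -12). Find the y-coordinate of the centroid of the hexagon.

-7/6

Apply Gauss's area formula. First the cross-terms c_i = x_i·y_{i+1} − x_{i+1}·y_i:
  175, -30, 8, 40, 57, 78  ⇒  2A = 328, A = 164.
Then Σ (y_i + y_{i+1})·c_i = -1148, so ȳ = -1148 / (6·164) = -7/6.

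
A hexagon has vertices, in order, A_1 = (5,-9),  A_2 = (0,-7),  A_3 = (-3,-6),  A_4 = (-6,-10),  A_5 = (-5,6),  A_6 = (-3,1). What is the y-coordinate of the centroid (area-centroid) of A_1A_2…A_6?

-396/113

Apply the shoelace formula. First the cross-terms c_i = x_i·y_{i+1} − x_{i+1}·y_i:
  -35, -21, -6, -86, 13, 22  ⇒  2A = -113, A = -56.5.
Then Σ (y_i + y_{i+1})·c_i = 1188, so ȳ = 1188 / (6·(-56.5)) = -396/113.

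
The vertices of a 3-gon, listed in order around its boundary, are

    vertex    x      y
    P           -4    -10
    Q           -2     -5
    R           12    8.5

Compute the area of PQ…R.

21.5

P→Q: (-4)(-5) − (-2)(-10) = 0
Q→R: (-2)(8.5) − (12)(-5) = 43
R→P: (12)(-10) − (-4)(8.5) = -86
Σ = -43
Area = |Σ|/2 = 21.5.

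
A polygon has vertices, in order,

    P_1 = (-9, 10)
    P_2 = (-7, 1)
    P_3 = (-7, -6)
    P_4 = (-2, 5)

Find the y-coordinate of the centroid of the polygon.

Apply the shoelace formula. First the cross-terms c_i = x_i·y_{i+1} − x_{i+1}·y_i:
  61, 49, -47, 25  ⇒  2A = 88, A = 44.
Then Σ (y_i + y_{i+1})·c_i = 848, so ȳ = 848 / (6·44) = 106/33.

106/33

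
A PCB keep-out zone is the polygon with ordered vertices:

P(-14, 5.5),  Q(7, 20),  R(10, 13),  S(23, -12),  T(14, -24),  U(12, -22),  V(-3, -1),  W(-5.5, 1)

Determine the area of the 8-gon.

Cross-terms: -318.5, -109, -419, -384, -20, -78, -8.5, -16.25  ⇒  Σ = -1353.25
Area = |Σ|/2 = 676.625.

676.625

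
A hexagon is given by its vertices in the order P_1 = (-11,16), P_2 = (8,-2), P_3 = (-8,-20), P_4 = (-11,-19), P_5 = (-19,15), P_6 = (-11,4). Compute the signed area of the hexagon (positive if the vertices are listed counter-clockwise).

Apply Gauss's area formula: 2A = Σ (x_i·y_{i+1} − x_{i+1}·y_i), indices taken mod 6.
Cross-terms: -106, -176, -68, -526, 89, -132  ⇒  Σ = -919
Signed area = Σ/2 = -459.5 (negative ⇒ clockwise traversal).

-459.5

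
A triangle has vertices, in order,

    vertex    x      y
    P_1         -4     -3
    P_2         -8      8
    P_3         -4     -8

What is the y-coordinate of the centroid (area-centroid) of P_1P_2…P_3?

Apply the shoelace formula. First the cross-terms c_i = x_i·y_{i+1} − x_{i+1}·y_i:
  -56, 96, -20  ⇒  2A = 20, A = 10.
Then Σ (y_i + y_{i+1})·c_i = -60, so ȳ = -60 / (6·10) = -1.

-1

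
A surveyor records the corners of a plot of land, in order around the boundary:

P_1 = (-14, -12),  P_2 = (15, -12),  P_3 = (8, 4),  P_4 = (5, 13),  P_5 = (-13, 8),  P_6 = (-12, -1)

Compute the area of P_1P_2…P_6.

518

Apply Gauss's area formula: 2A = Σ (x_i·y_{i+1} − x_{i+1}·y_i), indices taken mod 6.
Σ = (348) + (156) + (84) + (209) + (109) + (130) = 1036
Area = |Σ|/2 = 518.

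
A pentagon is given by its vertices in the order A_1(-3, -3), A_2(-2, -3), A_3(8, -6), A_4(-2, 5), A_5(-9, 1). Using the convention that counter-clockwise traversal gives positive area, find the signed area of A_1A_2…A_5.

70

Cross-terms: 3, 36, 28, 43, 30  ⇒  Σ = 140
Signed area = Σ/2 = 70 (positive ⇒ counter-clockwise traversal).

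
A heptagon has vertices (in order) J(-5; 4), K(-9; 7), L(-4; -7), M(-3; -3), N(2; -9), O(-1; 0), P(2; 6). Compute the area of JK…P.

Σ = (1) + (91) + (-9) + (33) + (-9) + (-6) + (38) = 139
Area = |Σ|/2 = 69.5.

69.5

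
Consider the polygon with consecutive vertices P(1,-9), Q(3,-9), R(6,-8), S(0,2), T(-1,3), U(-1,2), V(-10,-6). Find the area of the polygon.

92.5

Σ = (18) + (30) + (12) + (2) + (1) + (26) + (96) = 185
Area = |Σ|/2 = 92.5.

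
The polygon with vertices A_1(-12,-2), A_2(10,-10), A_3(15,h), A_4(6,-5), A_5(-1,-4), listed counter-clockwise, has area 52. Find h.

Write out the shoelace sum; only the two edges meeting at A_3 involve h:
2·Area = [(10·h − 15·(-10)) + (15·(-5) − 6·h)] + 65
       = 4·h + 140 = 104
⇒ h = -9.

-9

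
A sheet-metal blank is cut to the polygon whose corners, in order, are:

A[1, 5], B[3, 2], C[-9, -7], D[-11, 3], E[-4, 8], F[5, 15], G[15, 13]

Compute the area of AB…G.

197

Cross-terms: -13, -3, -104, -76, -100, -160, 62  ⇒  Σ = -394
Area = |Σ|/2 = 197.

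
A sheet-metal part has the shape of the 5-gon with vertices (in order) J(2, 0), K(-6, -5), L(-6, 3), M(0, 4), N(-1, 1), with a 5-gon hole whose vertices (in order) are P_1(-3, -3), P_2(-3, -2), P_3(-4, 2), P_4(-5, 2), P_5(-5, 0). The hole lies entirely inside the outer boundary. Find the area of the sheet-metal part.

35

Outer boundary:
Apply the shoelace formula: 2A = Σ (x_i·y_{i+1} − x_{i+1}·y_i), indices taken mod 5.
Cross-terms: -10, -48, -24, 4, -2  ⇒  Σ = -80
Area = |Σ|/2 = 40.
Hole:
Apply the shoelace formula: 2A = Σ (x_i·y_{i+1} − x_{i+1}·y_i), indices taken mod 5.
Σ = (-3) + (-14) + (2) + (10) + (15) = 10
Area = |Σ|/2 = 5.
Net area = 40 − 5 = 35.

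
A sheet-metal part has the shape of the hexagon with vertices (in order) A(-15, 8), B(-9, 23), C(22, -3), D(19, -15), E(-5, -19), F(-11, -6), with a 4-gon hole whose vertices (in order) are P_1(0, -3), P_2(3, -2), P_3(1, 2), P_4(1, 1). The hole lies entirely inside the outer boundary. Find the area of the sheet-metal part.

902.5

Outer boundary:
Apply Gauss's area formula: 2A = Σ (x_i·y_{i+1} − x_{i+1}·y_i), indices taken mod 6.
Σ = (-273) + (-479) + (-273) + (-436) + (-179) + (-178) = -1818
Area = |Σ|/2 = 909.
Hole:
Apply Gauss's area formula: 2A = Σ (x_i·y_{i+1} − x_{i+1}·y_i), indices taken mod 4.
Σ = (9) + (8) + (-1) + (-3) = 13
Area = |Σ|/2 = 6.5.
Net area = 909 − 6.5 = 902.5.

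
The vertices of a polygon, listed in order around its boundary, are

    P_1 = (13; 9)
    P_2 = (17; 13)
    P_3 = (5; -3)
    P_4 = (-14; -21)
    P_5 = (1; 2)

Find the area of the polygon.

Σ = (16) + (-116) + (-147) + (-7) + (-17) = -271
Area = |Σ|/2 = 135.5.

135.5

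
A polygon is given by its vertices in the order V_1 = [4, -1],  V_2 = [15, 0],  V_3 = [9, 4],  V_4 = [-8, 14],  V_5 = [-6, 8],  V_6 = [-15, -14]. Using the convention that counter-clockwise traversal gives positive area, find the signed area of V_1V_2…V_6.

264

Apply the shoelace formula: 2A = Σ (x_i·y_{i+1} − x_{i+1}·y_i), indices taken mod 6.
Σ = (15) + (60) + (158) + (20) + (204) + (71) = 528
Signed area = Σ/2 = 264 (positive ⇒ counter-clockwise traversal).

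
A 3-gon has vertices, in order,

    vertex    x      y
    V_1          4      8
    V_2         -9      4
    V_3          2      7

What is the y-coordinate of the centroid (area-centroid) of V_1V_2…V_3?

Apply Gauss's area formula. First the cross-terms c_i = x_i·y_{i+1} − x_{i+1}·y_i:
  88, -71, -12  ⇒  2A = 5, A = 2.5.
Then Σ (y_i + y_{i+1})·c_i = 95, so ȳ = 95 / (6·2.5) = 19/3.

19/3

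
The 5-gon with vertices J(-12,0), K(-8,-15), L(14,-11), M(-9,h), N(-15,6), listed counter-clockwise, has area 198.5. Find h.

0

The doubled signed area Σ (x_i y_{i+1} − x_{i+1} y_i) is linear in h.
With h=0 it equals 397; the coefficient of h is 29 (from the two edges through M).
So 29·h + 397 = 2·198.5 = 397 ⇒ h = 0.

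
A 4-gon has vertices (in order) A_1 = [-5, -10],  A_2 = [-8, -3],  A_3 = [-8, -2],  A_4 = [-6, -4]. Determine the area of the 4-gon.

6.5

Apply the shoelace (surveyor's) formula: 2A = Σ (x_i·y_{i+1} − x_{i+1}·y_i), indices taken mod 4.
A_1→A_2: (-5)(-3) − (-8)(-10) = -65
A_2→A_3: (-8)(-2) − (-8)(-3) = -8
A_3→A_4: (-8)(-4) − (-6)(-2) = 20
A_4→A_1: (-6)(-10) − (-5)(-4) = 40
Σ = -13
Area = |Σ|/2 = 6.5.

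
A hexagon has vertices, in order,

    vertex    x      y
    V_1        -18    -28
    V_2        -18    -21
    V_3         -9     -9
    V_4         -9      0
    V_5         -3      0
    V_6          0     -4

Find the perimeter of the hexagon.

|V_1V_2| = √((0)² + (7)²) = √49 = 7
|V_2V_3| = √((9)² + (12)²) = √225 = 15
|V_3V_4| = √((0)² + (9)²) = √81 = 9
|V_4V_5| = √((6)² + (0)²) = √36 = 6
|V_5V_6| = √((3)² + (-4)²) = √25 = 5
|V_6V_1| = √((-18)² + (-24)²) = √900 = 30
Perimeter = 7 + 15 + 9 + 6 + 5 + 30 = 72.

72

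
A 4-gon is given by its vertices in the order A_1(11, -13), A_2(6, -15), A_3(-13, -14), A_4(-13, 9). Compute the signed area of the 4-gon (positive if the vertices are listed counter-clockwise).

-297.5

Apply the shoelace (surveyor's) formula: 2A = Σ (x_i·y_{i+1} − x_{i+1}·y_i), indices taken mod 4.
Σ = (-87) + (-279) + (-299) + (70) = -595
Signed area = Σ/2 = -297.5 (negative ⇒ clockwise traversal).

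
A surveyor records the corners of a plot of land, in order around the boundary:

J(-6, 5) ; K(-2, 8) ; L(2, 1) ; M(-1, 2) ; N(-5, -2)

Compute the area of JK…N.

38

Cross-terms: -38, -18, 5, 12, -37  ⇒  Σ = -76
Area = |Σ|/2 = 38.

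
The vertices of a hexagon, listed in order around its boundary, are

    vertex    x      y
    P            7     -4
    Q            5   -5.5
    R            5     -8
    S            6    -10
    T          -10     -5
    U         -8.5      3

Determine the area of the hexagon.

Apply Gauss's area formula: 2A = Σ (x_i·y_{i+1} − x_{i+1}·y_i), indices taken mod 6.
Cross-terms: -18.5, -12.5, -2, -130, -72.5, 13  ⇒  Σ = -222.5
Area = |Σ|/2 = 111.25.

111.25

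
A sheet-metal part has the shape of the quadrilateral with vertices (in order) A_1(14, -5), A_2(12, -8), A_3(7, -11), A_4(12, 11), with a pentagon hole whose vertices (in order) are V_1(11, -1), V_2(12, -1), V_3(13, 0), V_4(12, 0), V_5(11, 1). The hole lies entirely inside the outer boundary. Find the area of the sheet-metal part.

Outer boundary:
Σ = (-52) + (-76) + (209) + (-214) = -133
Area = |Σ|/2 = 66.5.
Hole:
Σ = (1) + (13) + (0) + (12) + (-22) = 4
Area = |Σ|/2 = 2.
Net area = 66.5 − 2 = 64.5.

64.5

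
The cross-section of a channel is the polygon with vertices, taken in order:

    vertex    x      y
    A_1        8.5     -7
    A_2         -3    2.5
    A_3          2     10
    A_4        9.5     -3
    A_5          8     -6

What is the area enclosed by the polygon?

86.875

Apply the shoelace formula: 2A = Σ (x_i·y_{i+1} − x_{i+1}·y_i), indices taken mod 5.
Cross-terms: 0.25, -35, -101, -33, -5  ⇒  Σ = -173.75
Area = |Σ|/2 = 86.875.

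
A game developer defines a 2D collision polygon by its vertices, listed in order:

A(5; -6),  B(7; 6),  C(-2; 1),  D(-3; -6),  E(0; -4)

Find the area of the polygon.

Apply the shoelace formula: 2A = Σ (x_i·y_{i+1} − x_{i+1}·y_i), indices taken mod 5.
A→B: (5)(6) − (7)(-6) = 72
B→C: (7)(1) − (-2)(6) = 19
C→D: (-2)(-6) − (-3)(1) = 15
D→E: (-3)(-4) − (0)(-6) = 12
E→A: (0)(-6) − (5)(-4) = 20
Σ = 138
Area = |Σ|/2 = 69.

69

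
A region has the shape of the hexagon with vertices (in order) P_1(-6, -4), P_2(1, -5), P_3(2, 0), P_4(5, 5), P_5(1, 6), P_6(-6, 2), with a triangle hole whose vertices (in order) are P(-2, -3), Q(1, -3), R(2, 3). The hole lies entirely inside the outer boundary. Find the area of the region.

Outer boundary:
Apply Gauss's area formula: 2A = Σ (x_i·y_{i+1} − x_{i+1}·y_i), indices taken mod 6.
P_1→P_2: (-6)(-5) − (1)(-4) = 34
P_2→P_3: (1)(0) − (2)(-5) = 10
P_3→P_4: (2)(5) − (5)(0) = 10
P_4→P_5: (5)(6) − (1)(5) = 25
P_5→P_6: (1)(2) − (-6)(6) = 38
P_6→P_1: (-6)(-4) − (-6)(2) = 36
Σ = 153
Area = |Σ|/2 = 76.5.
Hole:
Apply the shoelace (surveyor's) formula: 2A = Σ (x_i·y_{i+1} − x_{i+1}·y_i), indices taken mod 3.
Σ = (9) + (9) + (0) = 18
Area = |Σ|/2 = 9.
Net area = 76.5 − 9 = 67.5.

67.5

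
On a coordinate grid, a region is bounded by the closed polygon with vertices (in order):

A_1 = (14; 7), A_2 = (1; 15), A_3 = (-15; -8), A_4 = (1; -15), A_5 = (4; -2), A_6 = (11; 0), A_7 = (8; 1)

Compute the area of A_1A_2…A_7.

Apply the surveyor's formula: 2A = Σ (x_i·y_{i+1} − x_{i+1}·y_i), indices taken mod 7.
Cross-terms: 203, 217, 233, 58, 22, 11, 42  ⇒  Σ = 786
Area = |Σ|/2 = 393.

393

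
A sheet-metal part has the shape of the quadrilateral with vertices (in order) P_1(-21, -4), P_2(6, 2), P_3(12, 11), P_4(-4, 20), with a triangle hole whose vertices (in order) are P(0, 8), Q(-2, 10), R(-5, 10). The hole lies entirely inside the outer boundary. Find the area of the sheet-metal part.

369

Outer boundary:
Apply the shoelace (surveyor's) formula: 2A = Σ (x_i·y_{i+1} − x_{i+1}·y_i), indices taken mod 4.
Σ = (-18) + (42) + (284) + (436) = 744
Area = |Σ|/2 = 372.
Hole:
Apply Gauss's area formula: 2A = Σ (x_i·y_{i+1} − x_{i+1}·y_i), indices taken mod 3.
Σ = (16) + (30) + (-40) = 6
Area = |Σ|/2 = 3.
Net area = 372 − 3 = 369.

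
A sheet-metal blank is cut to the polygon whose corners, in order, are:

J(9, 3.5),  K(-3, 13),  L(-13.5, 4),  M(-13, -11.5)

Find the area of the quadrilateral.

278.125

Apply Gauss's area formula: 2A = Σ (x_i·y_{i+1} − x_{i+1}·y_i), indices taken mod 4.
J→K: (9)(13) − (-3)(3.5) = 127.5
K→L: (-3)(4) − (-13.5)(13) = 163.5
L→M: (-13.5)(-11.5) − (-13)(4) = 207.25
M→J: (-13)(3.5) − (9)(-11.5) = 58
Σ = 556.25
Area = |Σ|/2 = 278.125.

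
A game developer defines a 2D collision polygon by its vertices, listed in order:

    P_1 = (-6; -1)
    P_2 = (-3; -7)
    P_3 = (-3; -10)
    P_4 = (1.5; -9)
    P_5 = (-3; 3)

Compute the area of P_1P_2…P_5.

44.25

Apply the shoelace formula: 2A = Σ (x_i·y_{i+1} − x_{i+1}·y_i), indices taken mod 5.
P_1→P_2: (-6)(-7) − (-3)(-1) = 39
P_2→P_3: (-3)(-10) − (-3)(-7) = 9
P_3→P_4: (-3)(-9) − (1.5)(-10) = 42
P_4→P_5: (1.5)(3) − (-3)(-9) = -22.5
P_5→P_1: (-3)(-1) − (-6)(3) = 21
Σ = 88.5
Area = |Σ|/2 = 44.25.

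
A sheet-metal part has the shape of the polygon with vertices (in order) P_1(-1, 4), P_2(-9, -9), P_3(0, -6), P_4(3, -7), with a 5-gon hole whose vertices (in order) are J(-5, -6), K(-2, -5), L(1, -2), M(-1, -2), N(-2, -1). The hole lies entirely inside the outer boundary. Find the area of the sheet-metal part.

Outer boundary:
Apply the shoelace (surveyor's) formula: 2A = Σ (x_i·y_{i+1} − x_{i+1}·y_i), indices taken mod 4.
Σ = (45) + (54) + (18) + (5) = 122
Area = |Σ|/2 = 61.
Hole:
Σ = (13) + (9) + (-4) + (-3) + (7) = 22
Area = |Σ|/2 = 11.
Net area = 61 − 11 = 50.

50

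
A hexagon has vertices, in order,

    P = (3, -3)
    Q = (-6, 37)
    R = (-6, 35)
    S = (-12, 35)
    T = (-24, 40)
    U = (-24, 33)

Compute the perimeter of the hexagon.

|PQ| = √((-9)² + (40)²) = √1681 = 41
|QR| = √((0)² + (-2)²) = √4 = 2
|RS| = √((-6)² + (0)²) = √36 = 6
|ST| = √((-12)² + (5)²) = √169 = 13
|TU| = √((0)² + (-7)²) = √49 = 7
|UP| = √((27)² + (-36)²) = √2025 = 45
Perimeter = 41 + 2 + 6 + 13 + 7 + 45 = 114.

114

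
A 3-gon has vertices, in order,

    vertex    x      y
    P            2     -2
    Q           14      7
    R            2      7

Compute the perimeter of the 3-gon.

|PQ| = √((12)² + (9)²) = √225 = 15
|QR| = √((-12)² + (0)²) = √144 = 12
|RP| = √((0)² + (-9)²) = √81 = 9
Perimeter = 15 + 12 + 9 = 36.

36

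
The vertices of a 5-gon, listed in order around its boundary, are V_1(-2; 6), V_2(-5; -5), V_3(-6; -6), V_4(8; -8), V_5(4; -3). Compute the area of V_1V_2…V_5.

Apply the shoelace formula: 2A = Σ (x_i·y_{i+1} − x_{i+1}·y_i), indices taken mod 5.
Cross-terms: 40, 0, 96, 8, 18  ⇒  Σ = 162
Area = |Σ|/2 = 81.

81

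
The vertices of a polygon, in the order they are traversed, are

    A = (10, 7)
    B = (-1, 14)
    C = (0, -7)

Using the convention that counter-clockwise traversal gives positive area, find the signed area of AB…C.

Apply the shoelace (surveyor's) formula: 2A = Σ (x_i·y_{i+1} − x_{i+1}·y_i), indices taken mod 3.
Σ = (147) + (7) + (70) = 224
Signed area = Σ/2 = 112 (positive ⇒ counter-clockwise traversal).

112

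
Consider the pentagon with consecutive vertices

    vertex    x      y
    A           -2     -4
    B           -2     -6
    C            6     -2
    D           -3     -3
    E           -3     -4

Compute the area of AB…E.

13.5

Apply Gauss's area formula: 2A = Σ (x_i·y_{i+1} − x_{i+1}·y_i), indices taken mod 5.
Σ = (4) + (40) + (-24) + (3) + (4) = 27
Area = |Σ|/2 = 13.5.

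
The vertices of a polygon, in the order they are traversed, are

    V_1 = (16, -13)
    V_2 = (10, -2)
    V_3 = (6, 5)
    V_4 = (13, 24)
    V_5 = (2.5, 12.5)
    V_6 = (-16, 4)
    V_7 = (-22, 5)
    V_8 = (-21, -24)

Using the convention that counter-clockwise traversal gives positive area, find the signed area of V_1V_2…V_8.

Apply the surveyor's formula: 2A = Σ (x_i·y_{i+1} − x_{i+1}·y_i), indices taken mod 8.
Cross-terms: 98, 62, 79, 102.5, 210, 8, 633, 657  ⇒  Σ = 1849.5
Signed area = Σ/2 = 924.75 (positive ⇒ counter-clockwise traversal).

924.75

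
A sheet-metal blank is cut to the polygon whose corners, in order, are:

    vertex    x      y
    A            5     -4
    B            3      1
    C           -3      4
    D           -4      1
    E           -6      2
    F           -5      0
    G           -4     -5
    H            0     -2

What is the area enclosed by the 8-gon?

48

A→B: (5)(1) − (3)(-4) = 17
B→C: (3)(4) − (-3)(1) = 15
C→D: (-3)(1) − (-4)(4) = 13
D→E: (-4)(2) − (-6)(1) = -2
E→F: (-6)(0) − (-5)(2) = 10
F→G: (-5)(-5) − (-4)(0) = 25
G→H: (-4)(-2) − (0)(-5) = 8
H→A: (0)(-4) − (5)(-2) = 10
Σ = 96
Area = |Σ|/2 = 48.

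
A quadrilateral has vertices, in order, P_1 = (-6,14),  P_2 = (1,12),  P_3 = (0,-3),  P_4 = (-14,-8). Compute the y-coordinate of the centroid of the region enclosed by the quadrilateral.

Apply the shoelace (surveyor's) formula. First the cross-terms c_i = x_i·y_{i+1} − x_{i+1}·y_i:
  -86, -3, -42, -244  ⇒  2A = -375, A = -187.5.
Then Σ (y_i + y_{i+1})·c_i = -3265, so ȳ = -3265 / (6·(-187.5)) = 653/225.

653/225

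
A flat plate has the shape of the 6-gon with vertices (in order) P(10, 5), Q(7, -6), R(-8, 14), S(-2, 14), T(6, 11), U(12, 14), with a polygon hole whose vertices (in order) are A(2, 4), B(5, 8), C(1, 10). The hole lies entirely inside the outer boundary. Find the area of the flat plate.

Outer boundary:
Σ = (-95) + (50) + (-84) + (-106) + (-48) + (-80) = -363
Area = |Σ|/2 = 181.5.
Hole:
Apply Gauss's area formula: 2A = Σ (x_i·y_{i+1} − x_{i+1}·y_i), indices taken mod 3.
Σ = (-4) + (42) + (-16) = 22
Area = |Σ|/2 = 11.
Net area = 181.5 − 11 = 170.5.

170.5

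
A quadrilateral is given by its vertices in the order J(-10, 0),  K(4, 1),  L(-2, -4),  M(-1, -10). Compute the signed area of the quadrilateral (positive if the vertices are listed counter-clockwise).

Σ = (-10) + (-14) + (16) + (-100) = -108
Signed area = Σ/2 = -54 (negative ⇒ clockwise traversal).

-54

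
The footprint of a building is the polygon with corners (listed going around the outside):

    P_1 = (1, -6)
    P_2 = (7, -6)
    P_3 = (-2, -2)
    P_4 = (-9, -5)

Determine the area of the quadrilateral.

30.5

Apply Gauss's area formula: 2A = Σ (x_i·y_{i+1} − x_{i+1}·y_i), indices taken mod 4.
Cross-terms: 36, -26, -8, 59  ⇒  Σ = 61
Area = |Σ|/2 = 30.5.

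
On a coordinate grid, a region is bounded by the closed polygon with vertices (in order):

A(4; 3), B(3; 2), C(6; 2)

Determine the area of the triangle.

Apply Gauss's area formula: 2A = Σ (x_i·y_{i+1} − x_{i+1}·y_i), indices taken mod 3.
Σ = (-1) + (-6) + (10) = 3
Area = |Σ|/2 = 1.5.

1.5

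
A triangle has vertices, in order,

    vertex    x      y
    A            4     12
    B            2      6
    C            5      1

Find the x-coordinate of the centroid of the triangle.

Apply Gauss's area formula. First the cross-terms c_i = x_i·y_{i+1} − x_{i+1}·y_i:
  0, -28, 56  ⇒  2A = 28, A = 14.
Then Σ (x_i + x_{i+1})·c_i = 308, so x̄ = 308 / (6·14) = 11/3.

11/3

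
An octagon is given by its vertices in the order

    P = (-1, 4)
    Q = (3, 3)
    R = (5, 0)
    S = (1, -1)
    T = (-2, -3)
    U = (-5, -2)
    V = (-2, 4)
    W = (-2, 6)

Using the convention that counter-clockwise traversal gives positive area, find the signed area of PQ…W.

Σ = (-15) + (-15) + (-5) + (-5) + (-11) + (-24) + (-4) + (-2) = -81
Signed area = Σ/2 = -40.5 (negative ⇒ clockwise traversal).

-40.5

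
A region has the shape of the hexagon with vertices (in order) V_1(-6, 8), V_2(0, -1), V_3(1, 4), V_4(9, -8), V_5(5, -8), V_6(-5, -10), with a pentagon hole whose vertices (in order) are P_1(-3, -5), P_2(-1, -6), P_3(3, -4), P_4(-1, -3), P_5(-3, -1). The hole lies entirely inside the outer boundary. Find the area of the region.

116.5

Outer boundary:
Apply the surveyor's formula: 2A = Σ (x_i·y_{i+1} − x_{i+1}·y_i), indices taken mod 6.
V_1→V_2: (-6)(-1) − (0)(8) = 6
V_2→V_3: (0)(4) − (1)(-1) = 1
V_3→V_4: (1)(-8) − (9)(4) = -44
V_4→V_5: (9)(-8) − (5)(-8) = -32
V_5→V_6: (5)(-10) − (-5)(-8) = -90
V_6→V_1: (-5)(8) − (-6)(-10) = -100
Σ = -259
Area = |Σ|/2 = 129.5.
Hole:
Apply Gauss's area formula: 2A = Σ (x_i·y_{i+1} − x_{i+1}·y_i), indices taken mod 5.
Cross-terms: 13, 22, -13, -8, 12  ⇒  Σ = 26
Area = |Σ|/2 = 13.
Net area = 129.5 − 13 = 116.5.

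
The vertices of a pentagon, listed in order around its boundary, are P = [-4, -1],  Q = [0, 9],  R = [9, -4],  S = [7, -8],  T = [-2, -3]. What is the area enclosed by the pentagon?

Apply Gauss's area formula: 2A = Σ (x_i·y_{i+1} − x_{i+1}·y_i), indices taken mod 5.
Cross-terms: -36, -81, -44, -37, -10  ⇒  Σ = -208
Area = |Σ|/2 = 104.

104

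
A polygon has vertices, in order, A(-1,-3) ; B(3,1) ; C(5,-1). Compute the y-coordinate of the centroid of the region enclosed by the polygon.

-1

Apply the shoelace (surveyor's) formula. First the cross-terms c_i = x_i·y_{i+1} − x_{i+1}·y_i:
  8, -8, -16  ⇒  2A = -16, A = -8.
Then Σ (y_i + y_{i+1})·c_i = 48, so ȳ = 48 / (6·(-8)) = -1.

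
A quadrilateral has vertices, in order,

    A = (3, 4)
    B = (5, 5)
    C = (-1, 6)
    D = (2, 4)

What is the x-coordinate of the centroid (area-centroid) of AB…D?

Apply the shoelace (surveyor's) formula. First the cross-terms c_i = x_i·y_{i+1} − x_{i+1}·y_i:
  -5, 35, -16, -4  ⇒  2A = 10, A = 5.
Then Σ (x_i + x_{i+1})·c_i = 64, so x̄ = 64 / (6·5) = 32/15.

32/15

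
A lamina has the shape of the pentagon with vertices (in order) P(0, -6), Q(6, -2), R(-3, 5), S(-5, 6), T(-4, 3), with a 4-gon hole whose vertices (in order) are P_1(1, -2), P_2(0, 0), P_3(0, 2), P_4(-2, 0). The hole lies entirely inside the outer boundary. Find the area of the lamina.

46

Outer boundary:
Apply Gauss's area formula: 2A = Σ (x_i·y_{i+1} − x_{i+1}·y_i), indices taken mod 5.
Σ = (36) + (24) + (7) + (9) + (24) = 100
Area = |Σ|/2 = 50.
Hole:
Apply Gauss's area formula: 2A = Σ (x_i·y_{i+1} − x_{i+1}·y_i), indices taken mod 4.
Σ = (0) + (0) + (4) + (4) = 8
Area = |Σ|/2 = 4.
Net area = 50 − 4 = 46.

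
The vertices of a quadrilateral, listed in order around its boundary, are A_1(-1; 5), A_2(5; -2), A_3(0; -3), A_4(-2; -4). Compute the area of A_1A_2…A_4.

29

Apply the surveyor's formula: 2A = Σ (x_i·y_{i+1} − x_{i+1}·y_i), indices taken mod 4.
Σ = (-23) + (-15) + (-6) + (-14) = -58
Area = |Σ|/2 = 29.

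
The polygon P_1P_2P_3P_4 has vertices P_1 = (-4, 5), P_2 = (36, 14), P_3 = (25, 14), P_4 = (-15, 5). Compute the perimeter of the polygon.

104

|P_1P_2| = √((40)² + (9)²) = √1681 = 41
|P_2P_3| = √((-11)² + (0)²) = √121 = 11
|P_3P_4| = √((-40)² + (-9)²) = √1681 = 41
|P_4P_1| = √((11)² + (0)²) = √121 = 11
Perimeter = 41 + 11 + 41 + 11 = 104.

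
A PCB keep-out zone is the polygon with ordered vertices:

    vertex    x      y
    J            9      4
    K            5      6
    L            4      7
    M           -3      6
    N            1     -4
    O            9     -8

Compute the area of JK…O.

Cross-terms: 34, 11, 45, 6, 28, 108  ⇒  Σ = 232
Area = |Σ|/2 = 116.

116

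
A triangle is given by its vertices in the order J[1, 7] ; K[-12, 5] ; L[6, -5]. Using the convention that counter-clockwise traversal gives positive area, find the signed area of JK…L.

83

Σ = (89) + (30) + (47) = 166
Signed area = Σ/2 = 83 (positive ⇒ counter-clockwise traversal).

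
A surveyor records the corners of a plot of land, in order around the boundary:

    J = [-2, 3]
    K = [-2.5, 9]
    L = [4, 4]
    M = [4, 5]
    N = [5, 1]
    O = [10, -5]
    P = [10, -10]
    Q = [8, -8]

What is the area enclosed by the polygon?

75.25

J→K: (-2)(9) − (-2.5)(3) = -10.5
K→L: (-2.5)(4) − (4)(9) = -46
L→M: (4)(5) − (4)(4) = 4
M→N: (4)(1) − (5)(5) = -21
N→O: (5)(-5) − (10)(1) = -35
O→P: (10)(-10) − (10)(-5) = -50
P→Q: (10)(-8) − (8)(-10) = 0
Q→J: (8)(3) − (-2)(-8) = 8
Σ = -150.5
Area = |Σ|/2 = 75.25.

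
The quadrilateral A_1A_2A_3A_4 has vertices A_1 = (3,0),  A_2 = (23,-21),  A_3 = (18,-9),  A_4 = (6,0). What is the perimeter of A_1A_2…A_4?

|A_1A_2| = √((20)² + (-21)²) = √841 = 29
|A_2A_3| = √((-5)² + (12)²) = √169 = 13
|A_3A_4| = √((-12)² + (9)²) = √225 = 15
|A_4A_1| = √((-3)² + (0)²) = √9 = 3
Perimeter = 29 + 13 + 15 + 3 = 60.

60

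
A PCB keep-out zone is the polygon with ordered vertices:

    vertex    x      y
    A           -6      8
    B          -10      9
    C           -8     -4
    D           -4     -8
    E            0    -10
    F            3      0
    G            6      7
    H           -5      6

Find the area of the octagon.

172

Apply the shoelace formula: 2A = Σ (x_i·y_{i+1} − x_{i+1}·y_i), indices taken mod 8.
Σ = (26) + (112) + (48) + (40) + (30) + (21) + (71) + (-4) = 344
Area = |Σ|/2 = 172.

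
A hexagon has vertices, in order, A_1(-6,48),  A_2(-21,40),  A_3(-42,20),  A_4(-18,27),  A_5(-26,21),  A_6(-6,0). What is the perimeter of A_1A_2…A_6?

158

|A_1A_2| = √((-15)² + (-8)²) = √289 = 17
|A_2A_3| = √((-21)² + (-20)²) = √841 = 29
|A_3A_4| = √((24)² + (7)²) = √625 = 25
|A_4A_5| = √((-8)² + (-6)²) = √100 = 10
|A_5A_6| = √((20)² + (-21)²) = √841 = 29
|A_6A_1| = √((0)² + (48)²) = √2304 = 48
Perimeter = 17 + 29 + 25 + 10 + 29 + 48 = 158.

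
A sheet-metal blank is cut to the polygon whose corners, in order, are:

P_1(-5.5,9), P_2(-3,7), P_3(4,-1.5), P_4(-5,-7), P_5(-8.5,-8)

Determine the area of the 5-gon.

Cross-terms: -11.5, -23.5, -35.5, -19.5, -120.5  ⇒  Σ = -210.5
Area = |Σ|/2 = 105.25.

105.25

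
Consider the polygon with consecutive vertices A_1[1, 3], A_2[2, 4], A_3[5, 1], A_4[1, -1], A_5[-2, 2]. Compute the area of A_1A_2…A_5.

17

Apply the shoelace (surveyor's) formula: 2A = Σ (x_i·y_{i+1} − x_{i+1}·y_i), indices taken mod 5.
A_1→A_2: (1)(4) − (2)(3) = -2
A_2→A_3: (2)(1) − (5)(4) = -18
A_3→A_4: (5)(-1) − (1)(1) = -6
A_4→A_5: (1)(2) − (-2)(-1) = 0
A_5→A_1: (-2)(3) − (1)(2) = -8
Σ = -34
Area = |Σ|/2 = 17.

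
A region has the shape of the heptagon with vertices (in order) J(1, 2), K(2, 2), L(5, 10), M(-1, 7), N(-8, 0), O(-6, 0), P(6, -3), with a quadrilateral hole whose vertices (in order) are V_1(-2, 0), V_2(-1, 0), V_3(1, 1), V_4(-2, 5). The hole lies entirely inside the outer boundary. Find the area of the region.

Outer boundary:
Apply the shoelace (surveyor's) formula: 2A = Σ (x_i·y_{i+1} − x_{i+1}·y_i), indices taken mod 7.
J→K: (1)(2) − (2)(2) = -2
K→L: (2)(10) − (5)(2) = 10
L→M: (5)(7) − (-1)(10) = 45
M→N: (-1)(0) − (-8)(7) = 56
N→O: (-8)(0) − (-6)(0) = 0
O→P: (-6)(-3) − (6)(0) = 18
P→J: (6)(2) − (1)(-3) = 15
Σ = 142
Area = |Σ|/2 = 71.
Hole:
Σ = (0) + (-1) + (7) + (10) = 16
Area = |Σ|/2 = 8.
Net area = 71 − 8 = 63.

63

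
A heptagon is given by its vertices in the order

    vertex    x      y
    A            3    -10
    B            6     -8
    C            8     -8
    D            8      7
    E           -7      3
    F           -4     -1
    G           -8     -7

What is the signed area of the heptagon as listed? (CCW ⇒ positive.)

192.5

Σ = (36) + (16) + (120) + (73) + (19) + (20) + (101) = 385
Signed area = Σ/2 = 192.5 (positive ⇒ counter-clockwise traversal).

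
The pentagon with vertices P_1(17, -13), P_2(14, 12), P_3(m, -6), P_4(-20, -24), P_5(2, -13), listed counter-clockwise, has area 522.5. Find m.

The doubled signed area Σ (x_i y_{i+1} − x_{i+1} y_i) is linear in m.
With m=0 it equals 685; the coefficient of m is -36 (from the two edges through P_3).
So -36·m + 685 = 2·522.5 = 1045 ⇒ m = -10.

-10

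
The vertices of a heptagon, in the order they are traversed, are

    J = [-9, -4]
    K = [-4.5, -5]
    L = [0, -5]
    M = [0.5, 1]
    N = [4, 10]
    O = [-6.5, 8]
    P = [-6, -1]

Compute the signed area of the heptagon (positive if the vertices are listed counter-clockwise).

J→K: (-9)(-5) − (-4.5)(-4) = 27
K→L: (-4.5)(-5) − (0)(-5) = 22.5
L→M: (0)(1) − (0.5)(-5) = 2.5
M→N: (0.5)(10) − (4)(1) = 1
N→O: (4)(8) − (-6.5)(10) = 97
O→P: (-6.5)(-1) − (-6)(8) = 54.5
P→J: (-6)(-4) − (-9)(-1) = 15
Σ = 219.5
Signed area = Σ/2 = 109.75 (positive ⇒ counter-clockwise traversal).

109.75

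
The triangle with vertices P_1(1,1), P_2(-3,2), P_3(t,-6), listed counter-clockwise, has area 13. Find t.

The doubled signed area Σ (x_i y_{i+1} − x_{i+1} y_i) is linear in t.
With t=0 it equals 29; the coefficient of t is -1 (from the two edges through P_3).
So -1·t + 29 = 2·13 = 26 ⇒ t = 3.

3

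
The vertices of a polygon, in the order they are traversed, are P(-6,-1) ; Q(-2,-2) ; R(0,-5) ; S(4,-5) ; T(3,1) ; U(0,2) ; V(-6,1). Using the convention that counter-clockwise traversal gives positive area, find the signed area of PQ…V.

44.5

Apply the shoelace formula: 2A = Σ (x_i·y_{i+1} − x_{i+1}·y_i), indices taken mod 7.
Σ = (10) + (10) + (20) + (19) + (6) + (12) + (12) = 89
Signed area = Σ/2 = 44.5 (positive ⇒ counter-clockwise traversal).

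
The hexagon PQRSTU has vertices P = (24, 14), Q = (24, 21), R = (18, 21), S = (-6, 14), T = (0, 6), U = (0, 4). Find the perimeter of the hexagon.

|PQ| = √((0)² + (7)²) = √49 = 7
|QR| = √((-6)² + (0)²) = √36 = 6
|RS| = √((-24)² + (-7)²) = √625 = 25
|ST| = √((6)² + (-8)²) = √100 = 10
|TU| = √((0)² + (-2)²) = √4 = 2
|UP| = √((24)² + (10)²) = √676 = 26
Perimeter = 7 + 6 + 25 + 10 + 2 + 26 = 76.

76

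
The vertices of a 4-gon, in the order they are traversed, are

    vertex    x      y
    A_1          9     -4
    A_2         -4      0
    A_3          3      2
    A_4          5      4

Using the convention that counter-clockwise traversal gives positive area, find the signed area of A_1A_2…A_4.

Apply the shoelace formula: 2A = Σ (x_i·y_{i+1} − x_{i+1}·y_i), indices taken mod 4.
Cross-terms: -16, -8, 2, -56  ⇒  Σ = -78
Signed area = Σ/2 = -39 (negative ⇒ clockwise traversal).

-39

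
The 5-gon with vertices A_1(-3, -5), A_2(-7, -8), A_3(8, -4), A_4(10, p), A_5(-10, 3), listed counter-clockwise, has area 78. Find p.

-3

The doubled signed area Σ (x_i y_{i+1} − x_{i+1} y_i) is linear in p.
With p=0 it equals 210; the coefficient of p is 18 (from the two edges through A_4).
So 18·p + 210 = 2·78 = 156 ⇒ p = -3.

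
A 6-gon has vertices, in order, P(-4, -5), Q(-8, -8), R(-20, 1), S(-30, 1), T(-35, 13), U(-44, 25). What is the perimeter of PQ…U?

|PQ| = √((-4)² + (-3)²) = √25 = 5
|QR| = √((-12)² + (9)²) = √225 = 15
|RS| = √((-10)² + (0)²) = √100 = 10
|ST| = √((-5)² + (12)²) = √169 = 13
|TU| = √((-9)² + (12)²) = √225 = 15
|UP| = √((40)² + (-30)²) = √2500 = 50
Perimeter = 5 + 15 + 10 + 13 + 15 + 50 = 108.

108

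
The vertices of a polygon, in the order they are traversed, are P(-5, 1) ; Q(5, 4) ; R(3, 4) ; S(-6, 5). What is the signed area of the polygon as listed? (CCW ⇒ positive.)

20.5

Apply Gauss's area formula: 2A = Σ (x_i·y_{i+1} − x_{i+1}·y_i), indices taken mod 4.
Cross-terms: -25, 8, 39, 19  ⇒  Σ = 41
Signed area = Σ/2 = 20.5 (positive ⇒ counter-clockwise traversal).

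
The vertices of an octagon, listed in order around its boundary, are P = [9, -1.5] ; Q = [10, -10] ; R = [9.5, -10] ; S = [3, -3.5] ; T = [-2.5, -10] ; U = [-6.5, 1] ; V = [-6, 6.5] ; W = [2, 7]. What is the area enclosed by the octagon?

Apply the shoelace (surveyor's) formula: 2A = Σ (x_i·y_{i+1} − x_{i+1}·y_i), indices taken mod 8.
Σ = (-75) + (-5) + (-3.25) + (-38.75) + (-67.5) + (-36.25) + (-55) + (-66) = -346.75
Area = |Σ|/2 = 173.375.

173.375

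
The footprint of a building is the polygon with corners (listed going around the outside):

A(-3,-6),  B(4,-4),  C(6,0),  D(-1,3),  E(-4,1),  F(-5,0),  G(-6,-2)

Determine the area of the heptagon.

67

A→B: (-3)(-4) − (4)(-6) = 36
B→C: (4)(0) − (6)(-4) = 24
C→D: (6)(3) − (-1)(0) = 18
D→E: (-1)(1) − (-4)(3) = 11
E→F: (-4)(0) − (-5)(1) = 5
F→G: (-5)(-2) − (-6)(0) = 10
G→A: (-6)(-6) − (-3)(-2) = 30
Σ = 134
Area = |Σ|/2 = 67.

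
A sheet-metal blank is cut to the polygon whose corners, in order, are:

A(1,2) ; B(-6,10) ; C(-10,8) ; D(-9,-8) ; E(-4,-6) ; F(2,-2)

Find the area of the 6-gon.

137

Apply Gauss's area formula: 2A = Σ (x_i·y_{i+1} − x_{i+1}·y_i), indices taken mod 6.
A→B: (1)(10) − (-6)(2) = 22
B→C: (-6)(8) − (-10)(10) = 52
C→D: (-10)(-8) − (-9)(8) = 152
D→E: (-9)(-6) − (-4)(-8) = 22
E→F: (-4)(-2) − (2)(-6) = 20
F→A: (2)(2) − (1)(-2) = 6
Σ = 274
Area = |Σ|/2 = 137.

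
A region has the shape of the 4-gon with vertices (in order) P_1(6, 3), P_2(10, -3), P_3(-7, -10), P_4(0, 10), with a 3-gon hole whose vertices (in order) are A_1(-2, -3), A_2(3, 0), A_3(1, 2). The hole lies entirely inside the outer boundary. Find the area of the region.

Outer boundary:
Apply the shoelace (surveyor's) formula: 2A = Σ (x_i·y_{i+1} − x_{i+1}·y_i), indices taken mod 4.
Σ = (-48) + (-121) + (-70) + (-60) = -299
Area = |Σ|/2 = 149.5.
Hole:
A_1→A_2: (-2)(0) − (3)(-3) = 9
A_2→A_3: (3)(2) − (1)(0) = 6
A_3→A_1: (1)(-3) − (-2)(2) = 1
Σ = 16
Area = |Σ|/2 = 8.
Net area = 149.5 − 8 = 141.5.

141.5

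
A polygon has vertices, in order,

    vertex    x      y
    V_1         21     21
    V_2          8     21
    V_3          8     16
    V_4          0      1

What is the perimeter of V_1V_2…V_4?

64

|V_1V_2| = √((-13)² + (0)²) = √169 = 13
|V_2V_3| = √((0)² + (-5)²) = √25 = 5
|V_3V_4| = √((-8)² + (-15)²) = √289 = 17
|V_4V_1| = √((21)² + (20)²) = √841 = 29
Perimeter = 13 + 5 + 17 + 29 = 64.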